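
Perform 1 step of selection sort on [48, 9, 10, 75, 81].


Initial: [48, 9, 10, 75, 81]
Step 1: min=9 at 1
  Swap: [9, 48, 10, 75, 81]

After 1 step: [9, 48, 10, 75, 81]


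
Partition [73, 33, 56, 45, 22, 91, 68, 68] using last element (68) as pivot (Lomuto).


Pivot: 68
  33 <= 68: swap -> [33, 73, 56, 45, 22, 91, 68, 68]
  56 <= 68: swap -> [33, 56, 73, 45, 22, 91, 68, 68]
  45 <= 68: swap -> [33, 56, 45, 73, 22, 91, 68, 68]
  22 <= 68: swap -> [33, 56, 45, 22, 73, 91, 68, 68]
  68 <= 68: swap -> [33, 56, 45, 22, 68, 91, 73, 68]
Place pivot at 5: [33, 56, 45, 22, 68, 68, 73, 91]

Partitioned: [33, 56, 45, 22, 68, 68, 73, 91]


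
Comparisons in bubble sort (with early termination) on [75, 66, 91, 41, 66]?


Algorithm: bubble sort (with early termination)
Input: [75, 66, 91, 41, 66]
Sorted: [41, 66, 66, 75, 91]

10


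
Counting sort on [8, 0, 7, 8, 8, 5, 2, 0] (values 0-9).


Input: [8, 0, 7, 8, 8, 5, 2, 0]
Counts: [2, 0, 1, 0, 0, 1, 0, 1, 3, 0]

Sorted: [0, 0, 2, 5, 7, 8, 8, 8]


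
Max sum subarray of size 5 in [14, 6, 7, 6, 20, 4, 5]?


[0:5]: 53
[1:6]: 43
[2:7]: 42

Max: 53 at [0:5]


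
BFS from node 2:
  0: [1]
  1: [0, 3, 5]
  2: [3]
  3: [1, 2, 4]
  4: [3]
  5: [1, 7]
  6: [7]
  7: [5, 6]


Visit 2, enqueue [3]
Visit 3, enqueue [1, 4]
Visit 1, enqueue [0, 5]
Visit 4, enqueue []
Visit 0, enqueue []
Visit 5, enqueue [7]
Visit 7, enqueue [6]
Visit 6, enqueue []

BFS order: [2, 3, 1, 4, 0, 5, 7, 6]


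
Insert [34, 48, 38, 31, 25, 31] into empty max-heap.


Insert 34: [34]
Insert 48: [48, 34]
Insert 38: [48, 34, 38]
Insert 31: [48, 34, 38, 31]
Insert 25: [48, 34, 38, 31, 25]
Insert 31: [48, 34, 38, 31, 25, 31]

Final heap: [48, 34, 38, 31, 25, 31]


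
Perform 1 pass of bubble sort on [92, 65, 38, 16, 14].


Initial: [92, 65, 38, 16, 14]
Pass 1: [65, 38, 16, 14, 92] (4 swaps)

After 1 pass: [65, 38, 16, 14, 92]


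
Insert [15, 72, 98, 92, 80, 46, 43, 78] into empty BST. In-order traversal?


Insert 15: root
Insert 72: R from 15
Insert 98: R from 15 -> R from 72
Insert 92: R from 15 -> R from 72 -> L from 98
Insert 80: R from 15 -> R from 72 -> L from 98 -> L from 92
Insert 46: R from 15 -> L from 72
Insert 43: R from 15 -> L from 72 -> L from 46
Insert 78: R from 15 -> R from 72 -> L from 98 -> L from 92 -> L from 80

In-order: [15, 43, 46, 72, 78, 80, 92, 98]


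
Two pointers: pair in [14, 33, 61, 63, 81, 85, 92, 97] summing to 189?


lo=0(14)+hi=7(97)=111
lo=1(33)+hi=7(97)=130
lo=2(61)+hi=7(97)=158
lo=3(63)+hi=7(97)=160
lo=4(81)+hi=7(97)=178
lo=5(85)+hi=7(97)=182
lo=6(92)+hi=7(97)=189

Yes: 92+97=189


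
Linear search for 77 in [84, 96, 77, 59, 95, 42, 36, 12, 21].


i=0: 84!=77
i=1: 96!=77
i=2: 77==77 found!

Found at 2, 3 comps


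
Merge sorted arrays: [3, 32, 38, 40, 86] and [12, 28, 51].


Take 3 from A
Take 12 from B
Take 28 from B
Take 32 from A
Take 38 from A
Take 40 from A
Take 51 from B

Merged: [3, 12, 28, 32, 38, 40, 51, 86]


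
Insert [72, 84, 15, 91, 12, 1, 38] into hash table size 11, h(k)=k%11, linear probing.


Insert 72: h=6 -> slot 6
Insert 84: h=7 -> slot 7
Insert 15: h=4 -> slot 4
Insert 91: h=3 -> slot 3
Insert 12: h=1 -> slot 1
Insert 1: h=1, 1 probes -> slot 2
Insert 38: h=5 -> slot 5

Table: [None, 12, 1, 91, 15, 38, 72, 84, None, None, None]


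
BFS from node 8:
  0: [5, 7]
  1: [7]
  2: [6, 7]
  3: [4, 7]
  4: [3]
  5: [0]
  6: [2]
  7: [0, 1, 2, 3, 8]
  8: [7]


Visit 8, enqueue [7]
Visit 7, enqueue [0, 1, 2, 3]
Visit 0, enqueue [5]
Visit 1, enqueue []
Visit 2, enqueue [6]
Visit 3, enqueue [4]
Visit 5, enqueue []
Visit 6, enqueue []
Visit 4, enqueue []

BFS order: [8, 7, 0, 1, 2, 3, 5, 6, 4]


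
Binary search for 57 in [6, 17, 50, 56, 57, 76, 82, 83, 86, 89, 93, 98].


Step 1: lo=0, hi=11, mid=5, val=76
Step 2: lo=0, hi=4, mid=2, val=50
Step 3: lo=3, hi=4, mid=3, val=56
Step 4: lo=4, hi=4, mid=4, val=57

Found at index 4


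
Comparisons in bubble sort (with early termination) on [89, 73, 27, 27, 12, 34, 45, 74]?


Algorithm: bubble sort (with early termination)
Input: [89, 73, 27, 27, 12, 34, 45, 74]
Sorted: [12, 27, 27, 34, 45, 73, 74, 89]

25


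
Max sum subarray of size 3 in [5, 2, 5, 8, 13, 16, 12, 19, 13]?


[0:3]: 12
[1:4]: 15
[2:5]: 26
[3:6]: 37
[4:7]: 41
[5:8]: 47
[6:9]: 44

Max: 47 at [5:8]


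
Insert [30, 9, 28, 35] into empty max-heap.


Insert 30: [30]
Insert 9: [30, 9]
Insert 28: [30, 9, 28]
Insert 35: [35, 30, 28, 9]

Final heap: [35, 30, 28, 9]


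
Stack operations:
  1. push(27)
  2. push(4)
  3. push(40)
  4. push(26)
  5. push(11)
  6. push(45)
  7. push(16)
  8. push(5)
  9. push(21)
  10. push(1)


push(27) -> [27]
push(4) -> [27, 4]
push(40) -> [27, 4, 40]
push(26) -> [27, 4, 40, 26]
push(11) -> [27, 4, 40, 26, 11]
push(45) -> [27, 4, 40, 26, 11, 45]
push(16) -> [27, 4, 40, 26, 11, 45, 16]
push(5) -> [27, 4, 40, 26, 11, 45, 16, 5]
push(21) -> [27, 4, 40, 26, 11, 45, 16, 5, 21]
push(1) -> [27, 4, 40, 26, 11, 45, 16, 5, 21, 1]

Final stack: [27, 4, 40, 26, 11, 45, 16, 5, 21, 1]


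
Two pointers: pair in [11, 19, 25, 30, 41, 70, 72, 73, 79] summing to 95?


lo=0(11)+hi=8(79)=90
lo=1(19)+hi=8(79)=98
lo=1(19)+hi=7(73)=92
lo=2(25)+hi=7(73)=98
lo=2(25)+hi=6(72)=97
lo=2(25)+hi=5(70)=95

Yes: 25+70=95


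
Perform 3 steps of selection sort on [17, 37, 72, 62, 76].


Initial: [17, 37, 72, 62, 76]
Step 1: min=17 at 0
  Swap: [17, 37, 72, 62, 76]
Step 2: min=37 at 1
  Swap: [17, 37, 72, 62, 76]
Step 3: min=62 at 3
  Swap: [17, 37, 62, 72, 76]

After 3 steps: [17, 37, 62, 72, 76]


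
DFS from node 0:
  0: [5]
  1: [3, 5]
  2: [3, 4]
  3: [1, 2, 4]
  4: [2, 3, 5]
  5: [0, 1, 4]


Visit 0, push [5]
Visit 5, push [4, 1]
Visit 1, push [3]
Visit 3, push [4, 2]
Visit 2, push [4]
Visit 4, push []

DFS order: [0, 5, 1, 3, 2, 4]


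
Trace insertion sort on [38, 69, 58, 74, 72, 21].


Initial: [38, 69, 58, 74, 72, 21]
Insert 69: [38, 69, 58, 74, 72, 21]
Insert 58: [38, 58, 69, 74, 72, 21]
Insert 74: [38, 58, 69, 74, 72, 21]
Insert 72: [38, 58, 69, 72, 74, 21]
Insert 21: [21, 38, 58, 69, 72, 74]

Sorted: [21, 38, 58, 69, 72, 74]


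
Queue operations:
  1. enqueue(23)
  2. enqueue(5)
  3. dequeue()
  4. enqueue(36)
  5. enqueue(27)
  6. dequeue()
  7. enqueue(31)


enqueue(23) -> [23]
enqueue(5) -> [23, 5]
dequeue()->23, [5]
enqueue(36) -> [5, 36]
enqueue(27) -> [5, 36, 27]
dequeue()->5, [36, 27]
enqueue(31) -> [36, 27, 31]

Final queue: [36, 27, 31]


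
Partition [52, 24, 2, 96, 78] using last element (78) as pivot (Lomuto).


Pivot: 78
  52 <= 78: advance i (no swap)
  24 <= 78: advance i (no swap)
  2 <= 78: advance i (no swap)
Place pivot at 3: [52, 24, 2, 78, 96]

Partitioned: [52, 24, 2, 78, 96]


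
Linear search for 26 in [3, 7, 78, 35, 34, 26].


i=0: 3!=26
i=1: 7!=26
i=2: 78!=26
i=3: 35!=26
i=4: 34!=26
i=5: 26==26 found!

Found at 5, 6 comps


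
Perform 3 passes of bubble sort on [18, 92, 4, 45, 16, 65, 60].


Initial: [18, 92, 4, 45, 16, 65, 60]
Pass 1: [18, 4, 45, 16, 65, 60, 92] (5 swaps)
Pass 2: [4, 18, 16, 45, 60, 65, 92] (3 swaps)
Pass 3: [4, 16, 18, 45, 60, 65, 92] (1 swaps)

After 3 passes: [4, 16, 18, 45, 60, 65, 92]


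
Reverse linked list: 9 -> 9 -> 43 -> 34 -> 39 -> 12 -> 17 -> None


Step 1: curr=9, set curr.next=prev(None) | reversed so far: 9
Step 2: curr=9, set curr.next=prev(9) | reversed so far: 9 -> 9
Step 3: curr=43, set curr.next=prev(9) | reversed so far: 43 -> 9 -> 9
Step 4: curr=34, set curr.next=prev(43) | reversed so far: 34 -> 43 -> 9 -> 9
Step 5: curr=39, set curr.next=prev(34) | reversed so far: 39 -> 34 -> 43 -> 9 -> 9
Step 6: curr=12, set curr.next=prev(39) | reversed so far: 12 -> 39 -> 34 -> 43 -> 9 -> 9
Step 7: curr=17, set curr.next=prev(12) | reversed so far: 17 -> 12 -> 39 -> 34 -> 43 -> 9 -> 9

17 -> 12 -> 39 -> 34 -> 43 -> 9 -> 9 -> None


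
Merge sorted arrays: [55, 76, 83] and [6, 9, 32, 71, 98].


Take 6 from B
Take 9 from B
Take 32 from B
Take 55 from A
Take 71 from B
Take 76 from A
Take 83 from A

Merged: [6, 9, 32, 55, 71, 76, 83, 98]


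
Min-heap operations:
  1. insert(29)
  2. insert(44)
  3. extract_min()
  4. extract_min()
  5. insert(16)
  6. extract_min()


insert(29) -> [29]
insert(44) -> [29, 44]
extract_min()->29, [44]
extract_min()->44, []
insert(16) -> [16]
extract_min()->16, []

Final heap: []


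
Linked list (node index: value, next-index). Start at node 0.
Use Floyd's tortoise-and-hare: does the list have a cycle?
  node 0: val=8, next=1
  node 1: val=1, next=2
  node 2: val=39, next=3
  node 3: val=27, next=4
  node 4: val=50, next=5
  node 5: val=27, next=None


Floyd's tortoise (slow, +1) and hare (fast, +2):
  init: slow=0, fast=0
  step 1: slow=1, fast=2
  step 2: slow=2, fast=4
  step 3: fast 4->5->None, no cycle

Cycle: no


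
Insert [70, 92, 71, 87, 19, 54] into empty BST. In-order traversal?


Insert 70: root
Insert 92: R from 70
Insert 71: R from 70 -> L from 92
Insert 87: R from 70 -> L from 92 -> R from 71
Insert 19: L from 70
Insert 54: L from 70 -> R from 19

In-order: [19, 54, 70, 71, 87, 92]


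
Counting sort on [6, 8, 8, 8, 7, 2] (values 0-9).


Input: [6, 8, 8, 8, 7, 2]
Counts: [0, 0, 1, 0, 0, 0, 1, 1, 3, 0]

Sorted: [2, 6, 7, 8, 8, 8]


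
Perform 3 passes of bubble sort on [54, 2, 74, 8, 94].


Initial: [54, 2, 74, 8, 94]
Pass 1: [2, 54, 8, 74, 94] (2 swaps)
Pass 2: [2, 8, 54, 74, 94] (1 swaps)
Pass 3: [2, 8, 54, 74, 94] (0 swaps)

After 3 passes: [2, 8, 54, 74, 94]


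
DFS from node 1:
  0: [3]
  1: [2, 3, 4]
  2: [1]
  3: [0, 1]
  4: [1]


Visit 1, push [4, 3, 2]
Visit 2, push []
Visit 3, push [0]
Visit 0, push []
Visit 4, push []

DFS order: [1, 2, 3, 0, 4]


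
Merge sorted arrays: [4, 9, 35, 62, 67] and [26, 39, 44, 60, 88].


Take 4 from A
Take 9 from A
Take 26 from B
Take 35 from A
Take 39 from B
Take 44 from B
Take 60 from B
Take 62 from A
Take 67 from A

Merged: [4, 9, 26, 35, 39, 44, 60, 62, 67, 88]


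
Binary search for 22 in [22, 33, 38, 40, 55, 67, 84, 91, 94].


Step 1: lo=0, hi=8, mid=4, val=55
Step 2: lo=0, hi=3, mid=1, val=33
Step 3: lo=0, hi=0, mid=0, val=22

Found at index 0


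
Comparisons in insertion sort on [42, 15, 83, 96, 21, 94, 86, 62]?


Algorithm: insertion sort
Input: [42, 15, 83, 96, 21, 94, 86, 62]
Sorted: [15, 21, 42, 62, 83, 86, 94, 96]

17


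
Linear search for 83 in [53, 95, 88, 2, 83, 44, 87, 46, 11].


i=0: 53!=83
i=1: 95!=83
i=2: 88!=83
i=3: 2!=83
i=4: 83==83 found!

Found at 4, 5 comps


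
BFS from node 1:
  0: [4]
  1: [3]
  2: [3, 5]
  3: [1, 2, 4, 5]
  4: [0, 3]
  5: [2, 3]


Visit 1, enqueue [3]
Visit 3, enqueue [2, 4, 5]
Visit 2, enqueue []
Visit 4, enqueue [0]
Visit 5, enqueue []
Visit 0, enqueue []

BFS order: [1, 3, 2, 4, 5, 0]


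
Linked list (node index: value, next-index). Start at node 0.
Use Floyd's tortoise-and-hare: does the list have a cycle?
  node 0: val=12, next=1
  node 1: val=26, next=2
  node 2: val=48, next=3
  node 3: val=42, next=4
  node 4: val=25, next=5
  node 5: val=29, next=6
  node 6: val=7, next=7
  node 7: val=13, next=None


Floyd's tortoise (slow, +1) and hare (fast, +2):
  init: slow=0, fast=0
  step 1: slow=1, fast=2
  step 2: slow=2, fast=4
  step 3: slow=3, fast=6
  step 4: fast 6->7->None, no cycle

Cycle: no


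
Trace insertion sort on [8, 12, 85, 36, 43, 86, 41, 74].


Initial: [8, 12, 85, 36, 43, 86, 41, 74]
Insert 12: [8, 12, 85, 36, 43, 86, 41, 74]
Insert 85: [8, 12, 85, 36, 43, 86, 41, 74]
Insert 36: [8, 12, 36, 85, 43, 86, 41, 74]
Insert 43: [8, 12, 36, 43, 85, 86, 41, 74]
Insert 86: [8, 12, 36, 43, 85, 86, 41, 74]
Insert 41: [8, 12, 36, 41, 43, 85, 86, 74]
Insert 74: [8, 12, 36, 41, 43, 74, 85, 86]

Sorted: [8, 12, 36, 41, 43, 74, 85, 86]


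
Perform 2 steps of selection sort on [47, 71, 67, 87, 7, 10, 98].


Initial: [47, 71, 67, 87, 7, 10, 98]
Step 1: min=7 at 4
  Swap: [7, 71, 67, 87, 47, 10, 98]
Step 2: min=10 at 5
  Swap: [7, 10, 67, 87, 47, 71, 98]

After 2 steps: [7, 10, 67, 87, 47, 71, 98]


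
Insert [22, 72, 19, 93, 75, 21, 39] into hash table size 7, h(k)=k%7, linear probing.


Insert 22: h=1 -> slot 1
Insert 72: h=2 -> slot 2
Insert 19: h=5 -> slot 5
Insert 93: h=2, 1 probes -> slot 3
Insert 75: h=5, 1 probes -> slot 6
Insert 21: h=0 -> slot 0
Insert 39: h=4 -> slot 4

Table: [21, 22, 72, 93, 39, 19, 75]


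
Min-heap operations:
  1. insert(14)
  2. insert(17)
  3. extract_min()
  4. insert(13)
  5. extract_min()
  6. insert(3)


insert(14) -> [14]
insert(17) -> [14, 17]
extract_min()->14, [17]
insert(13) -> [13, 17]
extract_min()->13, [17]
insert(3) -> [3, 17]

Final heap: [3, 17]


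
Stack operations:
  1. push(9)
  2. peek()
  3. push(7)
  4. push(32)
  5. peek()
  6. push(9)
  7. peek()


push(9) -> [9]
peek()->9
push(7) -> [9, 7]
push(32) -> [9, 7, 32]
peek()->32
push(9) -> [9, 7, 32, 9]
peek()->9

Final stack: [9, 7, 32, 9]


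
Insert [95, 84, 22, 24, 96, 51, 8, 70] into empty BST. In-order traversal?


Insert 95: root
Insert 84: L from 95
Insert 22: L from 95 -> L from 84
Insert 24: L from 95 -> L from 84 -> R from 22
Insert 96: R from 95
Insert 51: L from 95 -> L from 84 -> R from 22 -> R from 24
Insert 8: L from 95 -> L from 84 -> L from 22
Insert 70: L from 95 -> L from 84 -> R from 22 -> R from 24 -> R from 51

In-order: [8, 22, 24, 51, 70, 84, 95, 96]


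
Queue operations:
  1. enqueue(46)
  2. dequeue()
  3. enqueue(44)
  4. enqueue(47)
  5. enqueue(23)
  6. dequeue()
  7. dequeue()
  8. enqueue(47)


enqueue(46) -> [46]
dequeue()->46, []
enqueue(44) -> [44]
enqueue(47) -> [44, 47]
enqueue(23) -> [44, 47, 23]
dequeue()->44, [47, 23]
dequeue()->47, [23]
enqueue(47) -> [23, 47]

Final queue: [23, 47]


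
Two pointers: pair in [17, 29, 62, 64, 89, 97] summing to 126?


lo=0(17)+hi=5(97)=114
lo=1(29)+hi=5(97)=126

Yes: 29+97=126


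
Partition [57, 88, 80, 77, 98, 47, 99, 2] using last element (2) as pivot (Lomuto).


Pivot: 2
Place pivot at 0: [2, 88, 80, 77, 98, 47, 99, 57]

Partitioned: [2, 88, 80, 77, 98, 47, 99, 57]


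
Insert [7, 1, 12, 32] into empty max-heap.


Insert 7: [7]
Insert 1: [7, 1]
Insert 12: [12, 1, 7]
Insert 32: [32, 12, 7, 1]

Final heap: [32, 12, 7, 1]


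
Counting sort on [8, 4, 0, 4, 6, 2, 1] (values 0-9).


Input: [8, 4, 0, 4, 6, 2, 1]
Counts: [1, 1, 1, 0, 2, 0, 1, 0, 1, 0]

Sorted: [0, 1, 2, 4, 4, 6, 8]


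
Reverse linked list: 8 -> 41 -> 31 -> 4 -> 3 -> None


Step 1: curr=8, set curr.next=prev(None) | reversed so far: 8
Step 2: curr=41, set curr.next=prev(8) | reversed so far: 41 -> 8
Step 3: curr=31, set curr.next=prev(41) | reversed so far: 31 -> 41 -> 8
Step 4: curr=4, set curr.next=prev(31) | reversed so far: 4 -> 31 -> 41 -> 8
Step 5: curr=3, set curr.next=prev(4) | reversed so far: 3 -> 4 -> 31 -> 41 -> 8

3 -> 4 -> 31 -> 41 -> 8 -> None


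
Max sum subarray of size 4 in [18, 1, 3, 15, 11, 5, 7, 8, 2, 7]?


[0:4]: 37
[1:5]: 30
[2:6]: 34
[3:7]: 38
[4:8]: 31
[5:9]: 22
[6:10]: 24

Max: 38 at [3:7]


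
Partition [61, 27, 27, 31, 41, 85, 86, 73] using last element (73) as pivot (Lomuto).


Pivot: 73
  61 <= 73: advance i (no swap)
  27 <= 73: advance i (no swap)
  27 <= 73: advance i (no swap)
  31 <= 73: advance i (no swap)
  41 <= 73: advance i (no swap)
Place pivot at 5: [61, 27, 27, 31, 41, 73, 86, 85]

Partitioned: [61, 27, 27, 31, 41, 73, 86, 85]


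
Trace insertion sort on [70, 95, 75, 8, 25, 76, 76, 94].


Initial: [70, 95, 75, 8, 25, 76, 76, 94]
Insert 95: [70, 95, 75, 8, 25, 76, 76, 94]
Insert 75: [70, 75, 95, 8, 25, 76, 76, 94]
Insert 8: [8, 70, 75, 95, 25, 76, 76, 94]
Insert 25: [8, 25, 70, 75, 95, 76, 76, 94]
Insert 76: [8, 25, 70, 75, 76, 95, 76, 94]
Insert 76: [8, 25, 70, 75, 76, 76, 95, 94]
Insert 94: [8, 25, 70, 75, 76, 76, 94, 95]

Sorted: [8, 25, 70, 75, 76, 76, 94, 95]


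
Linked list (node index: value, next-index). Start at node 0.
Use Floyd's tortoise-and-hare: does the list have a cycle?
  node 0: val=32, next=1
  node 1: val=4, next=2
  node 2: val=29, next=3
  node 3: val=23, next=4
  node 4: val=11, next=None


Floyd's tortoise (slow, +1) and hare (fast, +2):
  init: slow=0, fast=0
  step 1: slow=1, fast=2
  step 2: slow=2, fast=4
  step 3: fast -> None, no cycle

Cycle: no


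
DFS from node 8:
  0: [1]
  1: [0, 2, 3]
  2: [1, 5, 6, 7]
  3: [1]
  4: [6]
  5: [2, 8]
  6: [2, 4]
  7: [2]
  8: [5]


Visit 8, push [5]
Visit 5, push [2]
Visit 2, push [7, 6, 1]
Visit 1, push [3, 0]
Visit 0, push []
Visit 3, push []
Visit 6, push [4]
Visit 4, push []
Visit 7, push []

DFS order: [8, 5, 2, 1, 0, 3, 6, 4, 7]


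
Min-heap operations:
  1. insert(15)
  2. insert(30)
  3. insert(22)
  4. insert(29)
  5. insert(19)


insert(15) -> [15]
insert(30) -> [15, 30]
insert(22) -> [15, 30, 22]
insert(29) -> [15, 29, 22, 30]
insert(19) -> [15, 19, 22, 30, 29]

Final heap: [15, 19, 22, 30, 29]


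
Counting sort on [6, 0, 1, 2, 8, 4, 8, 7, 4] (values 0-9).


Input: [6, 0, 1, 2, 8, 4, 8, 7, 4]
Counts: [1, 1, 1, 0, 2, 0, 1, 1, 2, 0]

Sorted: [0, 1, 2, 4, 4, 6, 7, 8, 8]


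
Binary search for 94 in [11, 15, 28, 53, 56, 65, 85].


Step 1: lo=0, hi=6, mid=3, val=53
Step 2: lo=4, hi=6, mid=5, val=65
Step 3: lo=6, hi=6, mid=6, val=85

Not found


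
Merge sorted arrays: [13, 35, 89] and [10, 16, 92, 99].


Take 10 from B
Take 13 from A
Take 16 from B
Take 35 from A
Take 89 from A

Merged: [10, 13, 16, 35, 89, 92, 99]


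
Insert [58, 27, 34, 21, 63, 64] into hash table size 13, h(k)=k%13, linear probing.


Insert 58: h=6 -> slot 6
Insert 27: h=1 -> slot 1
Insert 34: h=8 -> slot 8
Insert 21: h=8, 1 probes -> slot 9
Insert 63: h=11 -> slot 11
Insert 64: h=12 -> slot 12

Table: [None, 27, None, None, None, None, 58, None, 34, 21, None, 63, 64]


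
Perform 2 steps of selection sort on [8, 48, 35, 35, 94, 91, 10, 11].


Initial: [8, 48, 35, 35, 94, 91, 10, 11]
Step 1: min=8 at 0
  Swap: [8, 48, 35, 35, 94, 91, 10, 11]
Step 2: min=10 at 6
  Swap: [8, 10, 35, 35, 94, 91, 48, 11]

After 2 steps: [8, 10, 35, 35, 94, 91, 48, 11]


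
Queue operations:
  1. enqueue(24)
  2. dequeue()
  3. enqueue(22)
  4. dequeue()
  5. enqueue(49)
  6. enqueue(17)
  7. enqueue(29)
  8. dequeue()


enqueue(24) -> [24]
dequeue()->24, []
enqueue(22) -> [22]
dequeue()->22, []
enqueue(49) -> [49]
enqueue(17) -> [49, 17]
enqueue(29) -> [49, 17, 29]
dequeue()->49, [17, 29]

Final queue: [17, 29]


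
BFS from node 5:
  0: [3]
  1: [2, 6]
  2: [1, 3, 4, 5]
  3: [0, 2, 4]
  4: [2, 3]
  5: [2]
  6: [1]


Visit 5, enqueue [2]
Visit 2, enqueue [1, 3, 4]
Visit 1, enqueue [6]
Visit 3, enqueue [0]
Visit 4, enqueue []
Visit 6, enqueue []
Visit 0, enqueue []

BFS order: [5, 2, 1, 3, 4, 6, 0]


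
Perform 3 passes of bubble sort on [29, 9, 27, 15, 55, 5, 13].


Initial: [29, 9, 27, 15, 55, 5, 13]
Pass 1: [9, 27, 15, 29, 5, 13, 55] (5 swaps)
Pass 2: [9, 15, 27, 5, 13, 29, 55] (3 swaps)
Pass 3: [9, 15, 5, 13, 27, 29, 55] (2 swaps)

After 3 passes: [9, 15, 5, 13, 27, 29, 55]


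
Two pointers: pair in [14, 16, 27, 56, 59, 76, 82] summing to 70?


lo=0(14)+hi=6(82)=96
lo=0(14)+hi=5(76)=90
lo=0(14)+hi=4(59)=73
lo=0(14)+hi=3(56)=70

Yes: 14+56=70


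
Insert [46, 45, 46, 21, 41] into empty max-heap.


Insert 46: [46]
Insert 45: [46, 45]
Insert 46: [46, 45, 46]
Insert 21: [46, 45, 46, 21]
Insert 41: [46, 45, 46, 21, 41]

Final heap: [46, 45, 46, 21, 41]


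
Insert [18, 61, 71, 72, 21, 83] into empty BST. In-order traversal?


Insert 18: root
Insert 61: R from 18
Insert 71: R from 18 -> R from 61
Insert 72: R from 18 -> R from 61 -> R from 71
Insert 21: R from 18 -> L from 61
Insert 83: R from 18 -> R from 61 -> R from 71 -> R from 72

In-order: [18, 21, 61, 71, 72, 83]


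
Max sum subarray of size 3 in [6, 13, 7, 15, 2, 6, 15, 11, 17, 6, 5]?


[0:3]: 26
[1:4]: 35
[2:5]: 24
[3:6]: 23
[4:7]: 23
[5:8]: 32
[6:9]: 43
[7:10]: 34
[8:11]: 28

Max: 43 at [6:9]


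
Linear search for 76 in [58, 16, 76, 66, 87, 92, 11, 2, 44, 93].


i=0: 58!=76
i=1: 16!=76
i=2: 76==76 found!

Found at 2, 3 comps


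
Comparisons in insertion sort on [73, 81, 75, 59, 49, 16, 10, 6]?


Algorithm: insertion sort
Input: [73, 81, 75, 59, 49, 16, 10, 6]
Sorted: [6, 10, 16, 49, 59, 73, 75, 81]

28


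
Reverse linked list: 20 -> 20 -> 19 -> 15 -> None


Step 1: curr=20, set curr.next=prev(None) | reversed so far: 20
Step 2: curr=20, set curr.next=prev(20) | reversed so far: 20 -> 20
Step 3: curr=19, set curr.next=prev(20) | reversed so far: 19 -> 20 -> 20
Step 4: curr=15, set curr.next=prev(19) | reversed so far: 15 -> 19 -> 20 -> 20

15 -> 19 -> 20 -> 20 -> None


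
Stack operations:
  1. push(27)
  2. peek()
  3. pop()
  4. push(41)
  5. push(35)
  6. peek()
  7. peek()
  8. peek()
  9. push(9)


push(27) -> [27]
peek()->27
pop()->27, []
push(41) -> [41]
push(35) -> [41, 35]
peek()->35
peek()->35
peek()->35
push(9) -> [41, 35, 9]

Final stack: [41, 35, 9]


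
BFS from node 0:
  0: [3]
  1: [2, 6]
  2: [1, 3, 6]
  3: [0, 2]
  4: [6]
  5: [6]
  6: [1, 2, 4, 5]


Visit 0, enqueue [3]
Visit 3, enqueue [2]
Visit 2, enqueue [1, 6]
Visit 1, enqueue []
Visit 6, enqueue [4, 5]
Visit 4, enqueue []
Visit 5, enqueue []

BFS order: [0, 3, 2, 1, 6, 4, 5]


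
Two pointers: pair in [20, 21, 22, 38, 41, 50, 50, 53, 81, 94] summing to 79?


lo=0(20)+hi=9(94)=114
lo=0(20)+hi=8(81)=101
lo=0(20)+hi=7(53)=73
lo=1(21)+hi=7(53)=74
lo=2(22)+hi=7(53)=75
lo=3(38)+hi=7(53)=91
lo=3(38)+hi=6(50)=88
lo=3(38)+hi=5(50)=88
lo=3(38)+hi=4(41)=79

Yes: 38+41=79


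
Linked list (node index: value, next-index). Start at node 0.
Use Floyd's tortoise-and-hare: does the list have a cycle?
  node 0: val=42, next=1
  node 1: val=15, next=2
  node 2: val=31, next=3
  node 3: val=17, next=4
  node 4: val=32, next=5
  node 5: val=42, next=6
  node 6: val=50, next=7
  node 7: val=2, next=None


Floyd's tortoise (slow, +1) and hare (fast, +2):
  init: slow=0, fast=0
  step 1: slow=1, fast=2
  step 2: slow=2, fast=4
  step 3: slow=3, fast=6
  step 4: fast 6->7->None, no cycle

Cycle: no


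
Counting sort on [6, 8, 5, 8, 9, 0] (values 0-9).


Input: [6, 8, 5, 8, 9, 0]
Counts: [1, 0, 0, 0, 0, 1, 1, 0, 2, 1]

Sorted: [0, 5, 6, 8, 8, 9]


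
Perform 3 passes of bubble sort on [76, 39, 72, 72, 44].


Initial: [76, 39, 72, 72, 44]
Pass 1: [39, 72, 72, 44, 76] (4 swaps)
Pass 2: [39, 72, 44, 72, 76] (1 swaps)
Pass 3: [39, 44, 72, 72, 76] (1 swaps)

After 3 passes: [39, 44, 72, 72, 76]


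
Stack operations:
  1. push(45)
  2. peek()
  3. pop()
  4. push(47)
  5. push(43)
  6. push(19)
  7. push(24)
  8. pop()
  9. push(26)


push(45) -> [45]
peek()->45
pop()->45, []
push(47) -> [47]
push(43) -> [47, 43]
push(19) -> [47, 43, 19]
push(24) -> [47, 43, 19, 24]
pop()->24, [47, 43, 19]
push(26) -> [47, 43, 19, 26]

Final stack: [47, 43, 19, 26]


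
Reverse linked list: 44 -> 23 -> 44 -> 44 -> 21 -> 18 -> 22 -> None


Step 1: curr=44, set curr.next=prev(None) | reversed so far: 44
Step 2: curr=23, set curr.next=prev(44) | reversed so far: 23 -> 44
Step 3: curr=44, set curr.next=prev(23) | reversed so far: 44 -> 23 -> 44
Step 4: curr=44, set curr.next=prev(44) | reversed so far: 44 -> 44 -> 23 -> 44
Step 5: curr=21, set curr.next=prev(44) | reversed so far: 21 -> 44 -> 44 -> 23 -> 44
Step 6: curr=18, set curr.next=prev(21) | reversed so far: 18 -> 21 -> 44 -> 44 -> 23 -> 44
Step 7: curr=22, set curr.next=prev(18) | reversed so far: 22 -> 18 -> 21 -> 44 -> 44 -> 23 -> 44

22 -> 18 -> 21 -> 44 -> 44 -> 23 -> 44 -> None


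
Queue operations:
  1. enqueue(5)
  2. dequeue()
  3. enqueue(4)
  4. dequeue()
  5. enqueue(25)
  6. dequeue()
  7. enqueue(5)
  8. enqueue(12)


enqueue(5) -> [5]
dequeue()->5, []
enqueue(4) -> [4]
dequeue()->4, []
enqueue(25) -> [25]
dequeue()->25, []
enqueue(5) -> [5]
enqueue(12) -> [5, 12]

Final queue: [5, 12]


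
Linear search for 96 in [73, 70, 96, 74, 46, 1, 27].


i=0: 73!=96
i=1: 70!=96
i=2: 96==96 found!

Found at 2, 3 comps


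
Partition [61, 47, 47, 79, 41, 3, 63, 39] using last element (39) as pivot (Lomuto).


Pivot: 39
  3 <= 39: swap -> [3, 47, 47, 79, 41, 61, 63, 39]
Place pivot at 1: [3, 39, 47, 79, 41, 61, 63, 47]

Partitioned: [3, 39, 47, 79, 41, 61, 63, 47]


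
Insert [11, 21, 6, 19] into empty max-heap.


Insert 11: [11]
Insert 21: [21, 11]
Insert 6: [21, 11, 6]
Insert 19: [21, 19, 6, 11]

Final heap: [21, 19, 6, 11]


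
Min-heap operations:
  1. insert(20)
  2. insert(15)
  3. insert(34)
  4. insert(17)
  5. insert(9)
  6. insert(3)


insert(20) -> [20]
insert(15) -> [15, 20]
insert(34) -> [15, 20, 34]
insert(17) -> [15, 17, 34, 20]
insert(9) -> [9, 15, 34, 20, 17]
insert(3) -> [3, 15, 9, 20, 17, 34]

Final heap: [3, 15, 9, 20, 17, 34]


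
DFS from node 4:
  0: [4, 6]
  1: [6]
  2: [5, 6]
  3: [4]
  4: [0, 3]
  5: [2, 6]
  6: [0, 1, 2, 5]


Visit 4, push [3, 0]
Visit 0, push [6]
Visit 6, push [5, 2, 1]
Visit 1, push []
Visit 2, push [5]
Visit 5, push []
Visit 3, push []

DFS order: [4, 0, 6, 1, 2, 5, 3]


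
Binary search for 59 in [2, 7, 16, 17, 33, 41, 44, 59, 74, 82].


Step 1: lo=0, hi=9, mid=4, val=33
Step 2: lo=5, hi=9, mid=7, val=59

Found at index 7


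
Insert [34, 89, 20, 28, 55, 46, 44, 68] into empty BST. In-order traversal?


Insert 34: root
Insert 89: R from 34
Insert 20: L from 34
Insert 28: L from 34 -> R from 20
Insert 55: R from 34 -> L from 89
Insert 46: R from 34 -> L from 89 -> L from 55
Insert 44: R from 34 -> L from 89 -> L from 55 -> L from 46
Insert 68: R from 34 -> L from 89 -> R from 55

In-order: [20, 28, 34, 44, 46, 55, 68, 89]


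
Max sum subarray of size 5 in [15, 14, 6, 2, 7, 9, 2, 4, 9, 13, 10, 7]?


[0:5]: 44
[1:6]: 38
[2:7]: 26
[3:8]: 24
[4:9]: 31
[5:10]: 37
[6:11]: 38
[7:12]: 43

Max: 44 at [0:5]


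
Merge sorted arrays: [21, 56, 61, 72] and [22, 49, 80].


Take 21 from A
Take 22 from B
Take 49 from B
Take 56 from A
Take 61 from A
Take 72 from A

Merged: [21, 22, 49, 56, 61, 72, 80]


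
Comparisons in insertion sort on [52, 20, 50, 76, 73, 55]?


Algorithm: insertion sort
Input: [52, 20, 50, 76, 73, 55]
Sorted: [20, 50, 52, 55, 73, 76]

9


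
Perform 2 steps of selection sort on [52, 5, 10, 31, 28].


Initial: [52, 5, 10, 31, 28]
Step 1: min=5 at 1
  Swap: [5, 52, 10, 31, 28]
Step 2: min=10 at 2
  Swap: [5, 10, 52, 31, 28]

After 2 steps: [5, 10, 52, 31, 28]


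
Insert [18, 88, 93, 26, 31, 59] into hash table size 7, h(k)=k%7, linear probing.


Insert 18: h=4 -> slot 4
Insert 88: h=4, 1 probes -> slot 5
Insert 93: h=2 -> slot 2
Insert 26: h=5, 1 probes -> slot 6
Insert 31: h=3 -> slot 3
Insert 59: h=3, 4 probes -> slot 0

Table: [59, None, 93, 31, 18, 88, 26]


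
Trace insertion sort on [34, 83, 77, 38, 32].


Initial: [34, 83, 77, 38, 32]
Insert 83: [34, 83, 77, 38, 32]
Insert 77: [34, 77, 83, 38, 32]
Insert 38: [34, 38, 77, 83, 32]
Insert 32: [32, 34, 38, 77, 83]

Sorted: [32, 34, 38, 77, 83]


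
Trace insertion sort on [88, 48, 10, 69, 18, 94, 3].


Initial: [88, 48, 10, 69, 18, 94, 3]
Insert 48: [48, 88, 10, 69, 18, 94, 3]
Insert 10: [10, 48, 88, 69, 18, 94, 3]
Insert 69: [10, 48, 69, 88, 18, 94, 3]
Insert 18: [10, 18, 48, 69, 88, 94, 3]
Insert 94: [10, 18, 48, 69, 88, 94, 3]
Insert 3: [3, 10, 18, 48, 69, 88, 94]

Sorted: [3, 10, 18, 48, 69, 88, 94]


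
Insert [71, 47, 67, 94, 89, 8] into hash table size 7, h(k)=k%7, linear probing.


Insert 71: h=1 -> slot 1
Insert 47: h=5 -> slot 5
Insert 67: h=4 -> slot 4
Insert 94: h=3 -> slot 3
Insert 89: h=5, 1 probes -> slot 6
Insert 8: h=1, 1 probes -> slot 2

Table: [None, 71, 8, 94, 67, 47, 89]


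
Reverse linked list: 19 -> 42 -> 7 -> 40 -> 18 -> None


Step 1: curr=19, set curr.next=prev(None) | reversed so far: 19
Step 2: curr=42, set curr.next=prev(19) | reversed so far: 42 -> 19
Step 3: curr=7, set curr.next=prev(42) | reversed so far: 7 -> 42 -> 19
Step 4: curr=40, set curr.next=prev(7) | reversed so far: 40 -> 7 -> 42 -> 19
Step 5: curr=18, set curr.next=prev(40) | reversed so far: 18 -> 40 -> 7 -> 42 -> 19

18 -> 40 -> 7 -> 42 -> 19 -> None


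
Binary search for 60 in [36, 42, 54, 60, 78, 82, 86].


Step 1: lo=0, hi=6, mid=3, val=60

Found at index 3


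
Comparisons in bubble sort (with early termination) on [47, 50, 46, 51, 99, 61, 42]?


Algorithm: bubble sort (with early termination)
Input: [47, 50, 46, 51, 99, 61, 42]
Sorted: [42, 46, 47, 50, 51, 61, 99]

21


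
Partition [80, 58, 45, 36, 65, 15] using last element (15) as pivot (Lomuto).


Pivot: 15
Place pivot at 0: [15, 58, 45, 36, 65, 80]

Partitioned: [15, 58, 45, 36, 65, 80]


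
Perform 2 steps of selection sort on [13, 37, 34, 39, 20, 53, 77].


Initial: [13, 37, 34, 39, 20, 53, 77]
Step 1: min=13 at 0
  Swap: [13, 37, 34, 39, 20, 53, 77]
Step 2: min=20 at 4
  Swap: [13, 20, 34, 39, 37, 53, 77]

After 2 steps: [13, 20, 34, 39, 37, 53, 77]


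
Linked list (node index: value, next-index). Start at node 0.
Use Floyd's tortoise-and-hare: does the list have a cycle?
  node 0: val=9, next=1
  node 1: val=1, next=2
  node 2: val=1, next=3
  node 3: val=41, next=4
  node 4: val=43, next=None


Floyd's tortoise (slow, +1) and hare (fast, +2):
  init: slow=0, fast=0
  step 1: slow=1, fast=2
  step 2: slow=2, fast=4
  step 3: fast -> None, no cycle

Cycle: no


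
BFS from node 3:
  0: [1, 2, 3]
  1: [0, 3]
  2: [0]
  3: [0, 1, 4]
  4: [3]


Visit 3, enqueue [0, 1, 4]
Visit 0, enqueue [2]
Visit 1, enqueue []
Visit 4, enqueue []
Visit 2, enqueue []

BFS order: [3, 0, 1, 4, 2]


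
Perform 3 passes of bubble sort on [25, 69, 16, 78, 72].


Initial: [25, 69, 16, 78, 72]
Pass 1: [25, 16, 69, 72, 78] (2 swaps)
Pass 2: [16, 25, 69, 72, 78] (1 swaps)
Pass 3: [16, 25, 69, 72, 78] (0 swaps)

After 3 passes: [16, 25, 69, 72, 78]


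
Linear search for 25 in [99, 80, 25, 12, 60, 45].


i=0: 99!=25
i=1: 80!=25
i=2: 25==25 found!

Found at 2, 3 comps


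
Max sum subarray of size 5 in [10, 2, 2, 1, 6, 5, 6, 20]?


[0:5]: 21
[1:6]: 16
[2:7]: 20
[3:8]: 38

Max: 38 at [3:8]


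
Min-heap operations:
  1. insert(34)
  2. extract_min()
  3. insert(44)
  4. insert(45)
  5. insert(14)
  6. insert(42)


insert(34) -> [34]
extract_min()->34, []
insert(44) -> [44]
insert(45) -> [44, 45]
insert(14) -> [14, 45, 44]
insert(42) -> [14, 42, 44, 45]

Final heap: [14, 42, 44, 45]


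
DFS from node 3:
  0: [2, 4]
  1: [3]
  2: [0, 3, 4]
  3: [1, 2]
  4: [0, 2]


Visit 3, push [2, 1]
Visit 1, push []
Visit 2, push [4, 0]
Visit 0, push [4]
Visit 4, push []

DFS order: [3, 1, 2, 0, 4]


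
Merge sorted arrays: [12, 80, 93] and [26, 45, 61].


Take 12 from A
Take 26 from B
Take 45 from B
Take 61 from B

Merged: [12, 26, 45, 61, 80, 93]


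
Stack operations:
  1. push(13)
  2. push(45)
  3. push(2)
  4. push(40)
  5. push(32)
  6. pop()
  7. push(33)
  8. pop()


push(13) -> [13]
push(45) -> [13, 45]
push(2) -> [13, 45, 2]
push(40) -> [13, 45, 2, 40]
push(32) -> [13, 45, 2, 40, 32]
pop()->32, [13, 45, 2, 40]
push(33) -> [13, 45, 2, 40, 33]
pop()->33, [13, 45, 2, 40]

Final stack: [13, 45, 2, 40]


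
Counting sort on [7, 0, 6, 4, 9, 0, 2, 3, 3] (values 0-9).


Input: [7, 0, 6, 4, 9, 0, 2, 3, 3]
Counts: [2, 0, 1, 2, 1, 0, 1, 1, 0, 1]

Sorted: [0, 0, 2, 3, 3, 4, 6, 7, 9]


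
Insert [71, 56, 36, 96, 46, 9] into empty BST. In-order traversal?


Insert 71: root
Insert 56: L from 71
Insert 36: L from 71 -> L from 56
Insert 96: R from 71
Insert 46: L from 71 -> L from 56 -> R from 36
Insert 9: L from 71 -> L from 56 -> L from 36

In-order: [9, 36, 46, 56, 71, 96]


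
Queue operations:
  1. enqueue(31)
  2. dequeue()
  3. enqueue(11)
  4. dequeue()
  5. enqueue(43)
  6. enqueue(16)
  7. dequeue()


enqueue(31) -> [31]
dequeue()->31, []
enqueue(11) -> [11]
dequeue()->11, []
enqueue(43) -> [43]
enqueue(16) -> [43, 16]
dequeue()->43, [16]

Final queue: [16]


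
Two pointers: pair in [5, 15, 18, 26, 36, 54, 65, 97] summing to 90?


lo=0(5)+hi=7(97)=102
lo=0(5)+hi=6(65)=70
lo=1(15)+hi=6(65)=80
lo=2(18)+hi=6(65)=83
lo=3(26)+hi=6(65)=91
lo=3(26)+hi=5(54)=80
lo=4(36)+hi=5(54)=90

Yes: 36+54=90


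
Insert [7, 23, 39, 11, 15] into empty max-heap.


Insert 7: [7]
Insert 23: [23, 7]
Insert 39: [39, 7, 23]
Insert 11: [39, 11, 23, 7]
Insert 15: [39, 15, 23, 7, 11]

Final heap: [39, 15, 23, 7, 11]


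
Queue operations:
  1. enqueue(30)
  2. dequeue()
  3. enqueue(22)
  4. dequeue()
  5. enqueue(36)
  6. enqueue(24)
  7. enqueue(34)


enqueue(30) -> [30]
dequeue()->30, []
enqueue(22) -> [22]
dequeue()->22, []
enqueue(36) -> [36]
enqueue(24) -> [36, 24]
enqueue(34) -> [36, 24, 34]

Final queue: [36, 24, 34]


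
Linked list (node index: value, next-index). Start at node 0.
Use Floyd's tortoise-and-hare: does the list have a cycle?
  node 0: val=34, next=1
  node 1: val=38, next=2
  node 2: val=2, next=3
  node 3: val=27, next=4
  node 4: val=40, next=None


Floyd's tortoise (slow, +1) and hare (fast, +2):
  init: slow=0, fast=0
  step 1: slow=1, fast=2
  step 2: slow=2, fast=4
  step 3: fast -> None, no cycle

Cycle: no


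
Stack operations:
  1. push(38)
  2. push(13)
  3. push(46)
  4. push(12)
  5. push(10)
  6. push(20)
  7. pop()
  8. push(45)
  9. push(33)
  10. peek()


push(38) -> [38]
push(13) -> [38, 13]
push(46) -> [38, 13, 46]
push(12) -> [38, 13, 46, 12]
push(10) -> [38, 13, 46, 12, 10]
push(20) -> [38, 13, 46, 12, 10, 20]
pop()->20, [38, 13, 46, 12, 10]
push(45) -> [38, 13, 46, 12, 10, 45]
push(33) -> [38, 13, 46, 12, 10, 45, 33]
peek()->33

Final stack: [38, 13, 46, 12, 10, 45, 33]


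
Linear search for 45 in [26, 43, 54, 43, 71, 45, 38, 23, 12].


i=0: 26!=45
i=1: 43!=45
i=2: 54!=45
i=3: 43!=45
i=4: 71!=45
i=5: 45==45 found!

Found at 5, 6 comps


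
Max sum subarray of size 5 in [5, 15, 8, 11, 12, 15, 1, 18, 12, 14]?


[0:5]: 51
[1:6]: 61
[2:7]: 47
[3:8]: 57
[4:9]: 58
[5:10]: 60

Max: 61 at [1:6]


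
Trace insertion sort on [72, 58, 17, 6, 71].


Initial: [72, 58, 17, 6, 71]
Insert 58: [58, 72, 17, 6, 71]
Insert 17: [17, 58, 72, 6, 71]
Insert 6: [6, 17, 58, 72, 71]
Insert 71: [6, 17, 58, 71, 72]

Sorted: [6, 17, 58, 71, 72]


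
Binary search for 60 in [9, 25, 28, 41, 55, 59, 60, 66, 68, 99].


Step 1: lo=0, hi=9, mid=4, val=55
Step 2: lo=5, hi=9, mid=7, val=66
Step 3: lo=5, hi=6, mid=5, val=59
Step 4: lo=6, hi=6, mid=6, val=60

Found at index 6


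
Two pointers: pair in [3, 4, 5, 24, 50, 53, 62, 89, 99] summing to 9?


lo=0(3)+hi=8(99)=102
lo=0(3)+hi=7(89)=92
lo=0(3)+hi=6(62)=65
lo=0(3)+hi=5(53)=56
lo=0(3)+hi=4(50)=53
lo=0(3)+hi=3(24)=27
lo=0(3)+hi=2(5)=8
lo=1(4)+hi=2(5)=9

Yes: 4+5=9


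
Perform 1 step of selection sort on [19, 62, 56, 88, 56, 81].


Initial: [19, 62, 56, 88, 56, 81]
Step 1: min=19 at 0
  Swap: [19, 62, 56, 88, 56, 81]

After 1 step: [19, 62, 56, 88, 56, 81]


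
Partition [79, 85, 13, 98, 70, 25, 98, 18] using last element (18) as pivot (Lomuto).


Pivot: 18
  13 <= 18: swap -> [13, 85, 79, 98, 70, 25, 98, 18]
Place pivot at 1: [13, 18, 79, 98, 70, 25, 98, 85]

Partitioned: [13, 18, 79, 98, 70, 25, 98, 85]


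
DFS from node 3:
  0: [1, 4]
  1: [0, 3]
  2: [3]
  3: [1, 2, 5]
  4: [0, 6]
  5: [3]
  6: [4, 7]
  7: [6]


Visit 3, push [5, 2, 1]
Visit 1, push [0]
Visit 0, push [4]
Visit 4, push [6]
Visit 6, push [7]
Visit 7, push []
Visit 2, push []
Visit 5, push []

DFS order: [3, 1, 0, 4, 6, 7, 2, 5]


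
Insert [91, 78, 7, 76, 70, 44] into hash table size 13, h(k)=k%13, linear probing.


Insert 91: h=0 -> slot 0
Insert 78: h=0, 1 probes -> slot 1
Insert 7: h=7 -> slot 7
Insert 76: h=11 -> slot 11
Insert 70: h=5 -> slot 5
Insert 44: h=5, 1 probes -> slot 6

Table: [91, 78, None, None, None, 70, 44, 7, None, None, None, 76, None]


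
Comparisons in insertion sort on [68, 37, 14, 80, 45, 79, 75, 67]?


Algorithm: insertion sort
Input: [68, 37, 14, 80, 45, 79, 75, 67]
Sorted: [14, 37, 45, 67, 68, 75, 79, 80]

17


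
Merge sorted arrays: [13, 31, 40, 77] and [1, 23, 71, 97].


Take 1 from B
Take 13 from A
Take 23 from B
Take 31 from A
Take 40 from A
Take 71 from B
Take 77 from A

Merged: [1, 13, 23, 31, 40, 71, 77, 97]


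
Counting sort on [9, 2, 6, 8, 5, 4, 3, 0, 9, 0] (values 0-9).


Input: [9, 2, 6, 8, 5, 4, 3, 0, 9, 0]
Counts: [2, 0, 1, 1, 1, 1, 1, 0, 1, 2]

Sorted: [0, 0, 2, 3, 4, 5, 6, 8, 9, 9]


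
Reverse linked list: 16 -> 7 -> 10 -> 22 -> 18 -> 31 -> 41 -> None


Step 1: curr=16, set curr.next=prev(None) | reversed so far: 16
Step 2: curr=7, set curr.next=prev(16) | reversed so far: 7 -> 16
Step 3: curr=10, set curr.next=prev(7) | reversed so far: 10 -> 7 -> 16
Step 4: curr=22, set curr.next=prev(10) | reversed so far: 22 -> 10 -> 7 -> 16
Step 5: curr=18, set curr.next=prev(22) | reversed so far: 18 -> 22 -> 10 -> 7 -> 16
Step 6: curr=31, set curr.next=prev(18) | reversed so far: 31 -> 18 -> 22 -> 10 -> 7 -> 16
Step 7: curr=41, set curr.next=prev(31) | reversed so far: 41 -> 31 -> 18 -> 22 -> 10 -> 7 -> 16

41 -> 31 -> 18 -> 22 -> 10 -> 7 -> 16 -> None


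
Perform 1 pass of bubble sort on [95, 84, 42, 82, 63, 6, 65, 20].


Initial: [95, 84, 42, 82, 63, 6, 65, 20]
Pass 1: [84, 42, 82, 63, 6, 65, 20, 95] (7 swaps)

After 1 pass: [84, 42, 82, 63, 6, 65, 20, 95]


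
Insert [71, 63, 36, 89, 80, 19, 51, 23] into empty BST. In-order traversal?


Insert 71: root
Insert 63: L from 71
Insert 36: L from 71 -> L from 63
Insert 89: R from 71
Insert 80: R from 71 -> L from 89
Insert 19: L from 71 -> L from 63 -> L from 36
Insert 51: L from 71 -> L from 63 -> R from 36
Insert 23: L from 71 -> L from 63 -> L from 36 -> R from 19

In-order: [19, 23, 36, 51, 63, 71, 80, 89]


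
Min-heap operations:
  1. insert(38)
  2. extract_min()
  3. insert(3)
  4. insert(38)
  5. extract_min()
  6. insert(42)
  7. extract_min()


insert(38) -> [38]
extract_min()->38, []
insert(3) -> [3]
insert(38) -> [3, 38]
extract_min()->3, [38]
insert(42) -> [38, 42]
extract_min()->38, [42]

Final heap: [42]


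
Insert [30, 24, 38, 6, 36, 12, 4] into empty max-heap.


Insert 30: [30]
Insert 24: [30, 24]
Insert 38: [38, 24, 30]
Insert 6: [38, 24, 30, 6]
Insert 36: [38, 36, 30, 6, 24]
Insert 12: [38, 36, 30, 6, 24, 12]
Insert 4: [38, 36, 30, 6, 24, 12, 4]

Final heap: [38, 36, 30, 6, 24, 12, 4]


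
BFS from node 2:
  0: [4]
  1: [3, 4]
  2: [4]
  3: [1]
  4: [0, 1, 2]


Visit 2, enqueue [4]
Visit 4, enqueue [0, 1]
Visit 0, enqueue []
Visit 1, enqueue [3]
Visit 3, enqueue []

BFS order: [2, 4, 0, 1, 3]


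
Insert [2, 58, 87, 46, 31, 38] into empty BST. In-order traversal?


Insert 2: root
Insert 58: R from 2
Insert 87: R from 2 -> R from 58
Insert 46: R from 2 -> L from 58
Insert 31: R from 2 -> L from 58 -> L from 46
Insert 38: R from 2 -> L from 58 -> L from 46 -> R from 31

In-order: [2, 31, 38, 46, 58, 87]


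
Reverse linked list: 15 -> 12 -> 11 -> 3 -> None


Step 1: curr=15, set curr.next=prev(None) | reversed so far: 15
Step 2: curr=12, set curr.next=prev(15) | reversed so far: 12 -> 15
Step 3: curr=11, set curr.next=prev(12) | reversed so far: 11 -> 12 -> 15
Step 4: curr=3, set curr.next=prev(11) | reversed so far: 3 -> 11 -> 12 -> 15

3 -> 11 -> 12 -> 15 -> None


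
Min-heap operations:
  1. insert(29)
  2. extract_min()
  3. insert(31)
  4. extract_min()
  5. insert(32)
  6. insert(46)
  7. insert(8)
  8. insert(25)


insert(29) -> [29]
extract_min()->29, []
insert(31) -> [31]
extract_min()->31, []
insert(32) -> [32]
insert(46) -> [32, 46]
insert(8) -> [8, 46, 32]
insert(25) -> [8, 25, 32, 46]

Final heap: [8, 25, 32, 46]


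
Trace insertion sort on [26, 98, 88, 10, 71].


Initial: [26, 98, 88, 10, 71]
Insert 98: [26, 98, 88, 10, 71]
Insert 88: [26, 88, 98, 10, 71]
Insert 10: [10, 26, 88, 98, 71]
Insert 71: [10, 26, 71, 88, 98]

Sorted: [10, 26, 71, 88, 98]


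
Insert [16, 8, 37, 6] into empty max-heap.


Insert 16: [16]
Insert 8: [16, 8]
Insert 37: [37, 8, 16]
Insert 6: [37, 8, 16, 6]

Final heap: [37, 8, 16, 6]
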